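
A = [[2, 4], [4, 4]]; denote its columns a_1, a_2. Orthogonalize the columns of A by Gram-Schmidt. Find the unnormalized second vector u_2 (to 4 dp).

a_1 = (2, 4); ‖a_1‖ = 4.4721, so q_1 = (0.4472, 0.8944).
q_1·a_2 = 0.4472·4 + 0.8944·4 = 5.3666.
u_2 = a_2 − 5.3666·q_1 = (1.6000, -0.8000).

u_2 = (1.6000, -0.8000)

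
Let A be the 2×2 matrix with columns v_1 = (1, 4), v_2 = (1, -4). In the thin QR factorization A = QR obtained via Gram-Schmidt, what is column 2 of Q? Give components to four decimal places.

q_2 = (0.9701, -0.2425)

q_1 = v_1/‖v_1‖ = (1, 4)/4.1231 = (0.2425, 0.9701).
r_{12} = q_1·v_2 = -3.6380.
u_2 = v_2 + 3.6380·q_1 = (1.8824, -0.4706).
‖u_2‖ = 1.9403, so q_2 = (0.9701, -0.2425).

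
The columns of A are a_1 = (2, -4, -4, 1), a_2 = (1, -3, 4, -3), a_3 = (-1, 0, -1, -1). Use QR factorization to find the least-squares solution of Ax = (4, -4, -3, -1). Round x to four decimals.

x = (0.9942, 0.3359, -0.1075)

e_1 = a_1/‖a_1‖ = (2, -4, -4, 1)/6.0828 = (0.3288, -0.6576, -0.6576, 0.1644).
r_{12} = e_1·a_2 = -0.8220.
u_2 = a_2 + 0.8220·e_1 = (1.2703, -3.5405, 3.4595, -2.8649).
‖u_2‖ = 5.8587, so e_2 = (0.2168, -0.6043, 0.5905, -0.4890).
r_{13} = e_1·a_3 = 0.1644; r_{23} = e_2·a_3 = -0.3183.
u_3 = a_3 − 0.1644·e_1 + 0.3183·e_2 = (-0.9850, -0.0843, -0.7039, -1.1827).
‖u_3‖ = 1.6946, so e_3 = (-0.5813, -0.0497, -0.4154, -0.6979).
Qᵀb = (5.7540, 2.0021, -0.1821).
Back-substitute: x_3 = -0.1821/1.6946 = -0.1075.
x_2 = (2.0021 + 0.3183·(-0.1075))/5.8587 = 0.3359.
x_1 = (5.7540 + 0.8220·0.3359 − 0.1644·(-0.1075))/6.0828 = 0.9942.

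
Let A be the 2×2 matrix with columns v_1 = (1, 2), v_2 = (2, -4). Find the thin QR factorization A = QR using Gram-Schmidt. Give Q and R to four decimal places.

Q = [[0.4472, 0.8944], [0.8944, -0.4472]], R = [[2.2361, -2.6833], [0.0000, 3.5777]]

v_1 = (1, 2); ‖v_1‖ = 2.2361, so q_1 = (0.4472, 0.8944).
q_1·v_2 = 0.4472·2 + 0.8944·(-4) = -2.6833.
u_2 = v_2 + 2.6833·q_1 = (3.2000, -1.6000).
‖u_2‖ = 3.5777, so q_2 = (0.8944, -0.4472).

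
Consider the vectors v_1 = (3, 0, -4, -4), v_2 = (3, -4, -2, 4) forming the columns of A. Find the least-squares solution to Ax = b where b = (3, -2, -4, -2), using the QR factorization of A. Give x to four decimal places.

x = (0.7961, 0.3601)

v_1 = (3, 0, -4, -4); ‖v_1‖ = 6.4031, so q_1 = (0.4685, 0.0000, -0.6247, -0.6247).
q_1·v_2 = 0.4685·3 + 0.0000·(-4) + (-0.6247)·(-2) + (-0.6247)·4 = 0.1562.
u_2 = v_2 − 0.1562·q_1 = (2.9268, -4.0000, -1.9024, 4.0976).
‖u_2‖ = 6.7064, so q_2 = (0.4364, -0.5964, -0.2837, 0.6110).
Qᵀb = (5.1537, 2.4149).
Back-substitute: x_2 = 2.4149/6.7064 = 0.3601.
x_1 = (5.1537 − 0.1562·0.3601)/6.4031 = 0.7961.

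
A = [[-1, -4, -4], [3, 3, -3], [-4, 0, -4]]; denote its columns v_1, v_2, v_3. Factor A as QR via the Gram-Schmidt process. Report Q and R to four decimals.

e_1 = v_1/‖v_1‖ = (-1, 3, -4)/5.0990 = (-0.1961, 0.5883, -0.7845).
r_{12} = e_1·v_2 = 2.5495.
u_2 = v_2 − 2.5495·e_1 = (-3.5000, 1.5000, 2.0000).
‖u_2‖ = 4.3012, so e_2 = (-0.8137, 0.3487, 0.4650).
r_{13} = e_1·v_3 = 2.1573; r_{23} = e_2·v_3 = 0.3487.
u_3 = v_3 − 2.1573·e_1 − 0.3487·e_2 = (-3.2931, -4.3909, -2.4699).
‖u_3‖ = 6.0187, so e_3 = (-0.5472, -0.7295, -0.4104).

Q = [[-0.1961, -0.8137, -0.5472], [0.5883, 0.3487, -0.7295], [-0.7845, 0.4650, -0.4104]], R = [[5.0990, 2.5495, 2.1573], [0.0000, 4.3012, 0.3487], [0.0000, 0.0000, 6.0187]]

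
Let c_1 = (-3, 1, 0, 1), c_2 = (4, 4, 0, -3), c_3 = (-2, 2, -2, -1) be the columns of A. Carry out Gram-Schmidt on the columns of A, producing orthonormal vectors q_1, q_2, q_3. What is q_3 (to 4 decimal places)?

q_3 = (-0.1858, -0.1327, -0.8760, -0.4247)

c_1 = (-3, 1, 0, 1); ‖c_1‖ = 3.3166, so q_1 = (-0.9045, 0.3015, 0.0000, 0.3015).
q_1·c_2 = (-0.9045)·4 + 0.3015·4 + 0.0000·0 + 0.3015·(-3) = -3.3166.
u_2 = c_2 + 3.3166·q_1 = (1.0000, 5.0000, 0.0000, -2.0000).
‖u_2‖ = 5.4772, so q_2 = (0.1826, 0.9129, 0.0000, -0.3651).
q_1·c_3 = (-0.9045)·(-2) + 0.3015·2 + 0.0000·(-2) + 0.3015·(-1) = 2.1106; q_2·c_3 = 0.1826·(-2) + 0.9129·2 + 0.0000·(-2) + (-0.3651)·(-1) = 1.8257.
u_3 = c_3 − 2.1106·q_1 − 1.8257·q_2 = (-0.4242, -0.3030, -2.0000, -0.9697).
‖u_3‖ = 2.2830, so q_3 = (-0.1858, -0.1327, -0.8760, -0.4247).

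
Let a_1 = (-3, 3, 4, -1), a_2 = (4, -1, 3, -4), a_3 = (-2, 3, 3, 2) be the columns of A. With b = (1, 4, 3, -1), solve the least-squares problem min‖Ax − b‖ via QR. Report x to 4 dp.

a_1 = (-3, 3, 4, -1); ‖a_1‖ = 5.9161, so e_1 = (-0.5071, 0.5071, 0.6761, -0.1690).
e_1·a_2 = (-0.5071)·4 + 0.5071·(-1) + 0.6761·3 + (-0.1690)·(-4) = 0.1690.
u_2 = a_2 − 0.1690·e_1 = (4.0857, -1.0857, 2.8857, -3.9714).
‖u_2‖ = 6.4785, so e_2 = (0.6307, -0.1676, 0.4454, -0.6130).
e_1·a_3 = (-0.5071)·(-2) + 0.5071·3 + 0.6761·3 + (-0.1690)·2 = 4.2258; e_2·a_3 = 0.6307·(-2) + (-0.1676)·3 + 0.4454·3 + (-0.6130)·2 = -1.6538.
u_3 = a_3 − 4.2258·e_1 + 1.6538·e_2 = (1.1858, 0.5800, 0.8795, 1.7005).
‖u_3‖ = 2.3255, so e_3 = (0.5099, 0.2494, 0.3782, 0.7312).
Qᵀb = (3.7187, 1.9096, 1.9110).
Back-substitute: x_3 = 1.9110/2.3255 = 0.8218.
x_2 = (1.9096 + 1.6538·0.8218)/6.4785 = 0.5045.
x_1 = (3.7187 − 0.1690·0.5045 − 4.2258·0.8218)/5.9161 = 0.0272.

x = (0.0272, 0.5045, 0.8218)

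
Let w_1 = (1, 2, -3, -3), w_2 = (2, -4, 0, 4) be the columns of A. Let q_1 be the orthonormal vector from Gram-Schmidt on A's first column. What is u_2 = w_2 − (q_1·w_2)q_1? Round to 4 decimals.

q_1 = w_1/‖w_1‖ = (1, 2, -3, -3)/4.7958 = (0.2085, 0.4170, -0.6255, -0.6255).
r_{12} = q_1·w_2 = -3.7533.
u_2 = w_2 + 3.7533·q_1 = (2.7826, -2.4348, -2.3478, 1.6522).

u_2 = (2.7826, -2.4348, -2.3478, 1.6522)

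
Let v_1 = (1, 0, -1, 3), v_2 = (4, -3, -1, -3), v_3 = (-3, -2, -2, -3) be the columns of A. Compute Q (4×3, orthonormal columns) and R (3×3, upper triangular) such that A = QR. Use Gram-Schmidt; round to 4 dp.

e_1 = v_1/‖v_1‖ = (1, 0, -1, 3)/3.3166 = (0.3015, 0.0000, -0.3015, 0.9045).
r_{12} = e_1·v_2 = -1.2060.
u_2 = v_2 + 1.2060·e_1 = (4.3636, -3.0000, -1.3636, -1.9091).
‖u_2‖ = 5.7918, so e_2 = (0.7534, -0.5180, -0.2354, -0.3296).
r_{13} = e_1·v_3 = -3.0151; r_{23} = e_2·v_3 = 0.2354.
u_3 = v_3 + 3.0151·e_1 − 0.2354·e_2 = (-2.2683, -1.8780, -2.8537, -0.1951).
‖u_3‖ = 4.1053, so e_3 = (-0.5525, -0.4575, -0.6951, -0.0475).

Q = [[0.3015, 0.7534, -0.5525], [0.0000, -0.5180, -0.4575], [-0.3015, -0.2354, -0.6951], [0.9045, -0.3296, -0.0475]], R = [[3.3166, -1.2060, -3.0151], [0.0000, 5.7918, 0.2354], [0.0000, 0.0000, 4.1053]]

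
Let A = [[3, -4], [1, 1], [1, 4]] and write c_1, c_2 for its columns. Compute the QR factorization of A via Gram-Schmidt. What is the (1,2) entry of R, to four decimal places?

r_{12} = -2.1106

c_1 = (3, 1, 1); ‖c_1‖ = 3.3166, so e_1 = (0.9045, 0.3015, 0.3015).
r_{12} = e_1·c_2 = -2.1106.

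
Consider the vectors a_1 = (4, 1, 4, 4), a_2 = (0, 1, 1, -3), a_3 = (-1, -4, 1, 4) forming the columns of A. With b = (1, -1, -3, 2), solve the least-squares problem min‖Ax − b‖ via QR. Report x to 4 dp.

q_1 = a_1/‖a_1‖ = (4, 1, 4, 4)/7.0000 = (0.5714, 0.1429, 0.5714, 0.5714).
r_{12} = q_1·a_2 = -1.0000.
u_2 = a_2 + 1.0000·q_1 = (0.5714, 1.1429, 1.5714, -2.4286).
‖u_2‖ = 3.1623, so q_2 = (0.1807, 0.3614, 0.4969, -0.7680).
r_{13} = q_1·a_3 = 1.7143; r_{23} = q_2·a_3 = -4.2013.
u_3 = a_3 − 1.7143·q_1 + 4.2013·q_2 = (-1.2204, -2.7265, 2.1082, -0.2061).
‖u_3‖ = 3.6620, so q_3 = (-0.3333, -0.7445, 0.5757, -0.0563).
Qᵀb = (-0.1429, -3.2075, -1.4284).
Back-substitute: x_3 = -1.4284/3.6620 = -0.3900.
x_2 = (-3.2075 + 4.2013·(-0.3900))/3.1623 = -1.5325.
x_1 = (-0.1429 + 1.0000·(-1.5325) − 1.7143·(-0.3900))/7.0000 = -0.1438.

x = (-0.1438, -1.5325, -0.3900)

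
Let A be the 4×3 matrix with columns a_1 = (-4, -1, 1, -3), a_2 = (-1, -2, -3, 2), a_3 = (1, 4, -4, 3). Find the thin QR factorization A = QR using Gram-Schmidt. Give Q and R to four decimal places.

a_1 = (-4, -1, 1, -3); ‖a_1‖ = 5.1962, so e_1 = (-0.7698, -0.1925, 0.1925, -0.5774).
e_1·a_2 = (-0.7698)·(-1) + (-0.1925)·(-2) + 0.1925·(-3) + (-0.5774)·2 = -0.5774.
u_2 = a_2 + 0.5774·e_1 = (-1.4444, -2.1111, -2.8889, 1.6667).
‖u_2‖ = 4.2032, so e_2 = (-0.3437, -0.5023, -0.6873, 0.3965).
e_1·a_3 = (-0.7698)·1 + (-0.1925)·4 + 0.1925·(-4) + (-0.5774)·3 = -4.0415; e_2·a_3 = (-0.3437)·1 + (-0.5023)·4 + (-0.6873)·(-4) + 0.3965·3 = 1.5861.
u_3 = a_3 + 4.0415·e_1 − 1.5861·e_2 = (-1.5660, 4.0189, -2.1321, 0.0377).
‖u_3‖ = 4.8115, so e_3 = (-0.3255, 0.8353, -0.4431, 0.0078).

Q = [[-0.7698, -0.3437, -0.3255], [-0.1925, -0.5023, 0.8353], [0.1925, -0.6873, -0.4431], [-0.5774, 0.3965, 0.0078]], R = [[5.1962, -0.5774, -4.0415], [0.0000, 4.2032, 1.5861], [0.0000, 0.0000, 4.8115]]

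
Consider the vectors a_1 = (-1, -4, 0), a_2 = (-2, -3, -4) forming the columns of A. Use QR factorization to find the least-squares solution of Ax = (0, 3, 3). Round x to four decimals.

a_1 = (-1, -4, 0); ‖a_1‖ = 4.1231, so q_1 = (-0.2425, -0.9701, 0.0000).
q_1·a_2 = (-0.2425)·(-2) + (-0.9701)·(-3) + 0.0000·(-4) = 3.3955.
u_2 = a_2 − 3.3955·q_1 = (-1.1765, 0.2941, -4.0000).
‖u_2‖ = 4.1798, so q_2 = (-0.2815, 0.0704, -0.9570).
Qᵀb = (-2.9104, -2.6599).
Back-substitute: x_2 = -2.6599/4.1798 = -0.6364.
x_1 = (-2.9104 − 3.3955·(-0.6364))/4.1231 = -0.1818.

x = (-0.1818, -0.6364)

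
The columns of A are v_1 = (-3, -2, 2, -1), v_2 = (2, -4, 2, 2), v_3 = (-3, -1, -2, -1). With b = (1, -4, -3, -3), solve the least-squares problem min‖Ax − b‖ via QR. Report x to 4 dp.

q_1 = v_1/‖v_1‖ = (-3, -2, 2, -1)/4.2426 = (-0.7071, -0.4714, 0.4714, -0.2357).
r_{12} = q_1·v_2 = 0.9428.
u_2 = v_2 − 0.9428·q_1 = (2.6667, -3.5556, 1.5556, 2.2222).
‖u_2‖ = 5.2068, so q_2 = (0.5121, -0.6829, 0.2988, 0.4268).
r_{13} = q_1·v_3 = 1.8856; r_{23} = q_2·v_3 = -1.8779.
u_3 = v_3 − 1.8856·q_1 + 1.8779·q_2 = (-0.7049, -1.3934, -2.3279, 0.2459).
‖u_3‖ = 2.8139, so q_3 = (-0.2505, -0.4952, -0.8273, 0.0874).
Qᵀb = (0.4714, 1.0670, 3.9499).
Back-substitute: x_3 = 3.9499/2.8139 = 1.4037.
x_2 = (1.0670 + 1.8779·1.4037)/5.2068 = 0.7112.
x_1 = (0.4714 − 0.9428·0.7112 − 1.8856·1.4037)/4.2426 = -0.6708.

x = (-0.6708, 0.7112, 1.4037)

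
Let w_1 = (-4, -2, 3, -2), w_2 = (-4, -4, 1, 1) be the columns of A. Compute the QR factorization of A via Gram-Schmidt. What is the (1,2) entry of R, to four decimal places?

w_1 = (-4, -2, 3, -2); ‖w_1‖ = 5.7446, so e_1 = (-0.6963, -0.3482, 0.5222, -0.3482).
r_{12} = e_1·w_2 = 4.3519.

r_{12} = 4.3519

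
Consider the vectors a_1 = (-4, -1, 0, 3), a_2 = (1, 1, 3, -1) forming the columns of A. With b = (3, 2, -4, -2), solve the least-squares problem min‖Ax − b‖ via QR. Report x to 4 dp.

q_1 = a_1/‖a_1‖ = (-4, -1, 0, 3)/5.0990 = (-0.7845, -0.1961, 0.0000, 0.5883).
r_{12} = q_1·a_2 = -1.5689.
u_2 = a_2 + 1.5689·q_1 = (-0.2308, 0.6923, 3.0000, -0.0769).
‖u_2‖ = 3.0884, so q_2 = (-0.0747, 0.2242, 0.9714, -0.0249).
Qᵀb = (-3.9223, -3.6115).
Back-substitute: x_2 = -3.6115/3.0884 = -1.1694.
x_1 = (-3.9223 + 1.5689·(-1.1694))/5.0990 = -1.1290.

x = (-1.1290, -1.1694)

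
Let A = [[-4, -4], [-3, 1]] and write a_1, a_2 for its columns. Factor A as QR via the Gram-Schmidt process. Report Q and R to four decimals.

Q = [[-0.8000, -0.6000], [-0.6000, 0.8000]], R = [[5.0000, 2.6000], [0.0000, 3.2000]]

a_1 = (-4, -3); ‖a_1‖ = 5.0000, so e_1 = (-0.8000, -0.6000).
e_1·a_2 = (-0.8000)·(-4) + (-0.6000)·1 = 2.6000.
u_2 = a_2 − 2.6000·e_1 = (-1.9200, 2.5600).
‖u_2‖ = 3.2000, so e_2 = (-0.6000, 0.8000).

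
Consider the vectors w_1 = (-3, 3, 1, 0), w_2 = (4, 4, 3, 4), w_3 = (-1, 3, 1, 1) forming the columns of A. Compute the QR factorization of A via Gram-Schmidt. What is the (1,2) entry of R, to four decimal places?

r_{12} = 0.6882

w_1 = (-3, 3, 1, 0); ‖w_1‖ = 4.3589, so q_1 = (-0.6882, 0.6882, 0.2294, 0.0000).
r_{12} = q_1·w_2 = 0.6882.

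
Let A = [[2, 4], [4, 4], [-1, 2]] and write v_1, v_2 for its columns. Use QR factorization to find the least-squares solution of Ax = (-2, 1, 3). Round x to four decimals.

e_1 = v_1/‖v_1‖ = (2, 4, -1)/4.5826 = (0.4364, 0.8729, -0.2182).
r_{12} = e_1·v_2 = 4.8008.
u_2 = v_2 − 4.8008·e_1 = (1.9048, -0.1905, 3.0476).
‖u_2‖ = 3.5989, so e_2 = (0.5293, -0.0529, 0.8468).
Qᵀb = (-0.6547, 1.4290).
Back-substitute: x_2 = 1.4290/3.5989 = 0.3971.
x_1 = (-0.6547 − 4.8008·0.3971)/4.5826 = -0.5588.

x = (-0.5588, 0.3971)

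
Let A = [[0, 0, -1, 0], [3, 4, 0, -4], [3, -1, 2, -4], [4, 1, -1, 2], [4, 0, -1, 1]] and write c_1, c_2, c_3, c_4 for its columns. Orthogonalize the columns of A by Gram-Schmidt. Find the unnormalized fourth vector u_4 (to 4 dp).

u_4 = (-1.9459, -0.4683, -0.5799, 1.2934, -0.5073)

q_1 = c_1/‖c_1‖ = (0, 3, 3, 4, 4)/7.0711 = (0.0000, 0.4243, 0.4243, 0.5657, 0.5657).
r_{12} = q_1·c_2 = 1.8385.
u_2 = c_2 − 1.8385·q_1 = (0.0000, 3.2200, -1.7800, -0.0400, -1.0400).
‖u_2‖ = 3.8236, so q_2 = (0.0000, 0.8421, -0.4655, -0.0105, -0.2720).
r_{13} = q_1·c_3 = -0.2828; r_{23} = q_2·c_3 = -0.6486.
u_3 = c_3 + 0.2828·q_1 + 0.6486·q_2 = (-1.0000, 0.6662, 1.8181, -0.8468, -1.0164).
‖u_3‖ = 2.5494, so q_3 = (-0.3923, 0.2613, 0.7131, -0.3322, -0.3987).
r_{14} = q_1·c_4 = -1.6971; r_{24} = q_2·c_4 = -1.7993; r_{34} = q_3·c_4 = -4.9608.
u_4 = c_4 + 1.6971·q_1 + 1.7993·q_2 + 4.9608·q_3 = (-1.9459, -0.4683, -0.5799, 1.2934, -0.5073).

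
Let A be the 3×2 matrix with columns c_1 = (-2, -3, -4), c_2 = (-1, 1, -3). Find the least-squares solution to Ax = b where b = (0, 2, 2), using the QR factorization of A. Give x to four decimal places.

c_1 = (-2, -3, -4); ‖c_1‖ = 5.3852, so q_1 = (-0.3714, -0.5571, -0.7428).
q_1·c_2 = (-0.3714)·(-1) + (-0.5571)·1 + (-0.7428)·(-3) = 2.0426.
u_2 = c_2 − 2.0426·q_1 = (-0.2414, 2.1379, -1.4828).
‖u_2‖ = 2.6130, so q_2 = (-0.0924, 0.8182, -0.5675).
Qᵀb = (-2.5997, 0.5015).
Back-substitute: x_2 = 0.5015/2.6130 = 0.1919.
x_1 = (-2.5997 − 2.0426·0.1919)/5.3852 = -0.5556.

x = (-0.5556, 0.1919)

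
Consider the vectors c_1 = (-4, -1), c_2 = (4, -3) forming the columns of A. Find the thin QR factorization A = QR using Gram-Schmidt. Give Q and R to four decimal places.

Q = [[-0.9701, 0.2425], [-0.2425, -0.9701]], R = [[4.1231, -3.1530], [0.0000, 3.8806]]

q_1 = c_1/‖c_1‖ = (-4, -1)/4.1231 = (-0.9701, -0.2425).
r_{12} = q_1·c_2 = -3.1530.
u_2 = c_2 + 3.1530·q_1 = (0.9412, -3.7647).
‖u_2‖ = 3.8806, so q_2 = (0.2425, -0.9701).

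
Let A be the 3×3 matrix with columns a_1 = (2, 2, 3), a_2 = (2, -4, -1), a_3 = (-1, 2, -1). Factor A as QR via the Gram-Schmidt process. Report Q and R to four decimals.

q_1 = a_1/‖a_1‖ = (2, 2, 3)/4.1231 = (0.4851, 0.4851, 0.7276).
r_{12} = q_1·a_2 = -1.6977.
u_2 = a_2 + 1.6977·q_1 = (2.8235, -3.1765, 0.2353).
‖u_2‖ = 4.2565, so q_2 = (0.6633, -0.7463, 0.0553).
r_{13} = q_1·a_3 = -0.2425; r_{23} = q_2·a_3 = -2.2112.
u_3 = a_3 + 0.2425·q_1 + 2.2112·q_2 = (0.5844, 0.4675, -0.7013).
‖u_3‖ = 1.0256, so q_3 = (0.5698, 0.4558, -0.6838).

Q = [[0.4851, 0.6633, 0.5698], [0.4851, -0.7463, 0.4558], [0.7276, 0.0553, -0.6838]], R = [[4.1231, -1.6977, -0.2425], [0.0000, 4.2565, -2.2112], [0.0000, 0.0000, 1.0256]]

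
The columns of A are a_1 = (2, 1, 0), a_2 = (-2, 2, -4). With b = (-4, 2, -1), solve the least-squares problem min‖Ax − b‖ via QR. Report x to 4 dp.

x = (-0.9655, 0.5862)

q_1 = a_1/‖a_1‖ = (2, 1, 0)/2.2361 = (0.8944, 0.4472, 0.0000).
r_{12} = q_1·a_2 = -0.8944.
u_2 = a_2 + 0.8944·q_1 = (-1.2000, 2.4000, -4.0000).
‖u_2‖ = 4.8166, so q_2 = (-0.2491, 0.4983, -0.8305).
Qᵀb = (-2.6833, 2.8235).
Back-substitute: x_2 = 2.8235/4.8166 = 0.5862.
x_1 = (-2.6833 + 0.8944·0.5862)/2.2361 = -0.9655.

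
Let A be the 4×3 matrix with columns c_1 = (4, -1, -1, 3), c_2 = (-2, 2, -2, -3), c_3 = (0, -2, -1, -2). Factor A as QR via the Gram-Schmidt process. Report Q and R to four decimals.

Q = [[0.7698, 0.1616, 0.1178], [-0.1925, 0.4271, -0.8336], [-0.1925, -0.8195, -0.1993], [0.5774, -0.3463, -0.5014]], R = [[5.1962, -3.2717, -0.5774], [0.0000, 3.2088, 0.6579], [0.0000, 0.0000, 2.8695]]

c_1 = (4, -1, -1, 3); ‖c_1‖ = 5.1962, so e_1 = (0.7698, -0.1925, -0.1925, 0.5774).
e_1·c_2 = 0.7698·(-2) + (-0.1925)·2 + (-0.1925)·(-2) + 0.5774·(-3) = -3.2717.
u_2 = c_2 + 3.2717·e_1 = (0.5185, 1.3704, -2.6296, -1.1111).
‖u_2‖ = 3.2088, so e_2 = (0.1616, 0.4271, -0.8195, -0.3463).
e_1·c_3 = 0.7698·0 + (-0.1925)·(-2) + (-0.1925)·(-1) + 0.5774·(-2) = -0.5774; e_2·c_3 = 0.1616·0 + 0.4271·(-2) + (-0.8195)·(-1) + (-0.3463)·(-2) = 0.6579.
u_3 = c_3 + 0.5774·e_1 − 0.6579·e_2 = (0.3381, -2.3921, -0.5719, -1.4388).
‖u_3‖ = 2.8695, so e_3 = (0.1178, -0.8336, -0.1993, -0.5014).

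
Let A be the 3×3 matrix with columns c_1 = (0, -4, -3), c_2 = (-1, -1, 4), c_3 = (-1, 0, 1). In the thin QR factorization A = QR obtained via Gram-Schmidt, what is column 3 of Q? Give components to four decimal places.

e_3 = (-0.9671, 0.1527, -0.2036)

e_1 = c_1/‖c_1‖ = (0, -4, -3)/5.0000 = (0.0000, -0.8000, -0.6000).
r_{12} = e_1·c_2 = -1.6000.
u_2 = c_2 + 1.6000·e_1 = (-1.0000, -2.2800, 3.0400).
‖u_2‖ = 3.9294, so e_2 = (-0.2545, -0.5802, 0.7737).
r_{13} = e_1·c_3 = -0.6000; r_{23} = e_2·c_3 = 1.0282.
u_3 = c_3 + 0.6000·e_1 − 1.0282·e_2 = (-0.7383, 0.1166, -0.1554).
‖u_3‖ = 0.7635, so e_3 = (-0.9671, 0.1527, -0.2036).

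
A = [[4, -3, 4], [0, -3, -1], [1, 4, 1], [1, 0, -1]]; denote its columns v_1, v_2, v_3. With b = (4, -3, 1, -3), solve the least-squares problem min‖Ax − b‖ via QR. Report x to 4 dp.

e_1 = v_1/‖v_1‖ = (4, 0, 1, 1)/4.2426 = (0.9428, 0.0000, 0.2357, 0.2357).
r_{12} = e_1·v_2 = -1.8856.
u_2 = v_2 + 1.8856·e_1 = (-1.2222, -3.0000, 4.4444, 0.4444).
‖u_2‖ = 5.5176, so e_2 = (-0.2215, -0.5437, 0.8055, 0.0805).
r_{13} = e_1·v_3 = 3.7712; r_{23} = e_2·v_3 = 0.3826.
u_3 = v_3 − 3.7712·e_1 − 0.3826·e_2 = (0.5292, -0.7920, -0.1971, -1.9197).
‖u_3‖ = 2.1521, so e_3 = (0.2459, -0.3680, -0.0916, -0.8920).
Qᵀb = (3.2998, 1.3089, 4.6721).
Back-substitute: x_3 = 4.6721/2.1521 = 2.1710.
x_2 = (1.3089 − 0.3826·2.1710)/5.5176 = 0.0867.
x_1 = (3.2998 + 1.8856·0.0867 − 3.7712·2.1710)/4.2426 = -1.1135.

x = (-1.1135, 0.0867, 2.1710)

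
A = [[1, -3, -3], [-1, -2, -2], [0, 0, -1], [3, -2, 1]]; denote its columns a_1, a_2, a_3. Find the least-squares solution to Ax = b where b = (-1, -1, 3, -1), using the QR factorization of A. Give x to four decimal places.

a_1 = (1, -1, 0, 3); ‖a_1‖ = 3.3166, so q_1 = (0.3015, -0.3015, 0.0000, 0.9045).
q_1·a_2 = 0.3015·(-3) + (-0.3015)·(-2) + 0.0000·0 + 0.9045·(-2) = -2.1106.
u_2 = a_2 + 2.1106·q_1 = (-2.3636, -2.6364, 0.0000, -0.0909).
‖u_2‖ = 3.5420, so q_2 = (-0.6673, -0.7443, 0.0000, -0.0257).
q_1·a_3 = 0.3015·(-3) + (-0.3015)·(-2) + 0.0000·(-1) + 0.9045·1 = 0.6030; q_2·a_3 = (-0.6673)·(-3) + (-0.7443)·(-2) + 0.0000·(-1) + (-0.0257)·1 = 3.4650.
u_3 = a_3 − 0.6030·q_1 − 3.4650·q_2 = (-0.8696, 0.7609, -1.0000, 0.5435).
‖u_3‖ = 1.6219, so q_3 = (-0.5362, 0.4691, -0.6166, 0.3351).
Qᵀb = (-0.9045, 1.4373, -2.1178).
Back-substitute: x_3 = -2.1178/1.6219 = -1.3058.
x_2 = (1.4373 − 3.4650·(-1.3058))/3.5420 = 1.6832.
x_1 = (-0.9045 + 2.1106·1.6832 − 0.6030·(-1.3058))/3.3166 = 1.0358.

x = (1.0358, 1.6832, -1.3058)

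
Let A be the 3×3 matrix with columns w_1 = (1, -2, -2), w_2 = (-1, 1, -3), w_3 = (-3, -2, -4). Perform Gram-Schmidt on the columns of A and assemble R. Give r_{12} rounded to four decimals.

r_{12} = 1.0000

w_1 = (1, -2, -2); ‖w_1‖ = 3.0000, so e_1 = (0.3333, -0.6667, -0.6667).
r_{12} = e_1·w_2 = 1.0000.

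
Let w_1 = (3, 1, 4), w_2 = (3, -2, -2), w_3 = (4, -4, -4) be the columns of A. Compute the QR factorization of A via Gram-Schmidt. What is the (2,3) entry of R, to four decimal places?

q_1 = w_1/‖w_1‖ = (3, 1, 4)/5.0990 = (0.5883, 0.1961, 0.7845).
r_{12} = q_1·w_2 = -0.1961.
u_2 = w_2 + 0.1961·q_1 = (3.1154, -1.9615, -1.8462).
‖u_2‖ = 4.1184, so q_2 = (0.7564, -0.4763, -0.4483).
r_{23} = q_2·w_3 = 6.7240.

r_{23} = 6.7240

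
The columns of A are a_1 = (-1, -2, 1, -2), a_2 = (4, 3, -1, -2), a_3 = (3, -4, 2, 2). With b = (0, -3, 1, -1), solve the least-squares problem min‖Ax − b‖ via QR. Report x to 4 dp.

a_1 = (-1, -2, 1, -2); ‖a_1‖ = 3.1623, so q_1 = (-0.3162, -0.6325, 0.3162, -0.6325).
q_1·a_2 = (-0.3162)·4 + (-0.6325)·3 + 0.3162·(-1) + (-0.6325)·(-2) = -2.2136.
u_2 = a_2 + 2.2136·q_1 = (3.3000, 1.6000, -0.3000, -3.4000).
‖u_2‖ = 5.0100, so q_2 = (0.6587, 0.3194, -0.0599, -0.6786).
q_1·a_3 = (-0.3162)·3 + (-0.6325)·(-4) + 0.3162·2 + (-0.6325)·2 = 0.9487; q_2·a_3 = 0.6587·3 + 0.3194·(-4) + (-0.0599)·2 + (-0.6786)·2 = -0.7784.
u_3 = a_3 − 0.9487·q_1 + 0.7784·q_2 = (3.8127, -3.1514, 1.6534, 2.0717).
‖u_3‖ = 5.6120, so q_3 = (0.6794, -0.5616, 0.2946, 0.3692).
Qᵀb = (2.8460, -0.3393, 1.6101).
Back-substitute: x_3 = 1.6101/5.6120 = 0.2869.
x_2 = (-0.3393 + 0.7784·0.2869)/5.0100 = -0.0231.
x_1 = (2.8460 + 2.2136·(-0.0231) − 0.9487·0.2869)/3.1623 = 0.7977.

x = (0.7977, -0.0231, 0.2869)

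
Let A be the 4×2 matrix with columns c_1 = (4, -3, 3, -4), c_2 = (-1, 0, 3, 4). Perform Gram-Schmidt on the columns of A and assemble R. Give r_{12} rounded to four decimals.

q_1 = c_1/‖c_1‖ = (4, -3, 3, -4)/7.0711 = (0.5657, -0.4243, 0.4243, -0.5657).
r_{12} = q_1·c_2 = -1.5556.

r_{12} = -1.5556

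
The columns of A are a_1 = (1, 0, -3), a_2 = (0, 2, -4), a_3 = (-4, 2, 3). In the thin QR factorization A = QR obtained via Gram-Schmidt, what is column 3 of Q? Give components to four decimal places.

a_1 = (1, 0, -3); ‖a_1‖ = 3.1623, so q_1 = (0.3162, 0.0000, -0.9487).
q_1·a_2 = 0.3162·0 + 0.0000·2 + (-0.9487)·(-4) = 3.7947.
u_2 = a_2 − 3.7947·q_1 = (-1.2000, 2.0000, -0.4000).
‖u_2‖ = 2.3664, so q_2 = (-0.5071, 0.8452, -0.1690).
q_1·a_3 = 0.3162·(-4) + 0.0000·2 + (-0.9487)·3 = -4.1110; q_2·a_3 = (-0.5071)·(-4) + 0.8452·2 + (-0.1690)·3 = 3.2116.
u_3 = a_3 + 4.1110·q_1 − 3.2116·q_2 = (-1.0714, -0.7143, -0.3571).
‖u_3‖ = 1.3363, so q_3 = (-0.8018, -0.5345, -0.2673).

q_3 = (-0.8018, -0.5345, -0.2673)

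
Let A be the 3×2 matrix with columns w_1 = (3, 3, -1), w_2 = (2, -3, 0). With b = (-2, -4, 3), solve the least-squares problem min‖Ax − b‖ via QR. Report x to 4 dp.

x = (-1.0462, 0.3739)

w_1 = (3, 3, -1); ‖w_1‖ = 4.3589, so q_1 = (0.6882, 0.6882, -0.2294).
q_1·w_2 = 0.6882·2 + 0.6882·(-3) + (-0.2294)·0 = -0.6882.
u_2 = w_2 + 0.6882·q_1 = (2.4737, -2.5263, -0.1579).
‖u_2‖ = 3.5393, so q_2 = (0.6989, -0.7138, -0.0446).
Qᵀb = (-4.8177, 1.3235).
Back-substitute: x_2 = 1.3235/3.5393 = 0.3739.
x_1 = (-4.8177 + 0.6882·0.3739)/4.3589 = -1.0462.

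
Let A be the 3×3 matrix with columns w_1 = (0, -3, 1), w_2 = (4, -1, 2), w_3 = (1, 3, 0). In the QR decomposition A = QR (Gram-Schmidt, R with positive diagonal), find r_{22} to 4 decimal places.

e_1 = w_1/‖w_1‖ = (0, -3, 1)/3.1623 = (0.0000, -0.9487, 0.3162).
r_{12} = e_1·w_2 = 1.5811.
u_2 = w_2 − 1.5811·e_1 = (4.0000, 0.5000, 1.5000).
r_{22} = ‖u_2‖ = 4.3012.

r_{22} = 4.3012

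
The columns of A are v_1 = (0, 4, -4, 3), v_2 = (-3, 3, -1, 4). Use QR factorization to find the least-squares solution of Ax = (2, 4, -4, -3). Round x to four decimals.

x = (1.3226, -1.1152)

q_1 = v_1/‖v_1‖ = (0, 4, -4, 3)/6.4031 = (0.0000, 0.6247, -0.6247, 0.4685).
r_{12} = q_1·v_2 = 4.3729.
u_2 = v_2 − 4.3729·q_1 = (-3.0000, 0.2683, 1.7317, 1.9512).
‖u_2‖ = 3.9847, so q_2 = (-0.7529, 0.0673, 0.4346, 0.4897).
Qᵀb = (3.5920, -4.4438).
Back-substitute: x_2 = -4.4438/3.9847 = -1.1152.
x_1 = (3.5920 − 4.3729·(-1.1152))/6.4031 = 1.3226.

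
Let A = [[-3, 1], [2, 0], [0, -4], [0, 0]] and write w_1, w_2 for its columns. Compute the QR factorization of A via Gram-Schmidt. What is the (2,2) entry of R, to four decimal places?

r_{22} = 4.0383

w_1 = (-3, 2, 0, 0); ‖w_1‖ = 3.6056, so e_1 = (-0.8321, 0.5547, 0.0000, 0.0000).
e_1·w_2 = (-0.8321)·1 + 0.5547·0 + 0.0000·(-4) + 0.0000·0 = -0.8321.
u_2 = w_2 + 0.8321·e_1 = (0.3077, 0.4615, -4.0000, 0.0000).
r_{22} = ‖u_2‖ = 4.0383.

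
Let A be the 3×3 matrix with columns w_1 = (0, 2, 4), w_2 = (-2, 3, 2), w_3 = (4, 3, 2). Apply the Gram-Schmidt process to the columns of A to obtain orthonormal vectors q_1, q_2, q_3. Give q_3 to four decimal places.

q_3 = (0.6667, 0.6667, -0.3333)

q_1 = w_1/‖w_1‖ = (0, 2, 4)/4.4721 = (0.0000, 0.4472, 0.8944).
r_{12} = q_1·w_2 = 3.1305.
u_2 = w_2 − 3.1305·q_1 = (-2.0000, 1.6000, -0.8000).
‖u_2‖ = 2.6833, so q_2 = (-0.7454, 0.5963, -0.2981).
r_{13} = q_1·w_3 = 3.1305; r_{23} = q_2·w_3 = -1.7889.
u_3 = w_3 − 3.1305·q_1 + 1.7889·q_2 = (2.6667, 2.6667, -1.3333).
‖u_3‖ = 4.0000, so q_3 = (0.6667, 0.6667, -0.3333).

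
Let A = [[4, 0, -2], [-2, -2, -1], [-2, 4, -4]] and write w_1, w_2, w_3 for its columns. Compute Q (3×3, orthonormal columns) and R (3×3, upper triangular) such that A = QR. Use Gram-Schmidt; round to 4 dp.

Q = [[0.8165, 0.1516, -0.5571], [-0.4082, -0.5307, -0.7428], [-0.4082, 0.8339, -0.3714]], R = [[4.8990, -0.8165, 0.4082], [0.0000, 4.3970, -3.1082], [0.0000, 0.0000, 3.3425]]

q_1 = w_1/‖w_1‖ = (4, -2, -2)/4.8990 = (0.8165, -0.4082, -0.4082).
r_{12} = q_1·w_2 = -0.8165.
u_2 = w_2 + 0.8165·q_1 = (0.6667, -2.3333, 3.6667).
‖u_2‖ = 4.3970, so q_2 = (0.1516, -0.5307, 0.8339).
r_{13} = q_1·w_3 = 0.4082; r_{23} = q_2·w_3 = -3.1082.
u_3 = w_3 − 0.4082·q_1 + 3.1082·q_2 = (-1.8621, -2.4828, -1.2414).
‖u_3‖ = 3.3425, so q_3 = (-0.5571, -0.7428, -0.3714).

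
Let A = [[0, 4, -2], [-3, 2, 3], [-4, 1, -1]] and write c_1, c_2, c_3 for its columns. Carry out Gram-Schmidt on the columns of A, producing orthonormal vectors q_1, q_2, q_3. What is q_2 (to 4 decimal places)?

q_2 = (0.9701, 0.1940, -0.1455)

c_1 = (0, -3, -4); ‖c_1‖ = 5.0000, so q_1 = (0.0000, -0.6000, -0.8000).
q_1·c_2 = 0.0000·4 + (-0.6000)·2 + (-0.8000)·1 = -2.0000.
u_2 = c_2 + 2.0000·q_1 = (4.0000, 0.8000, -0.6000).
‖u_2‖ = 4.1231, so q_2 = (0.9701, 0.1940, -0.1455).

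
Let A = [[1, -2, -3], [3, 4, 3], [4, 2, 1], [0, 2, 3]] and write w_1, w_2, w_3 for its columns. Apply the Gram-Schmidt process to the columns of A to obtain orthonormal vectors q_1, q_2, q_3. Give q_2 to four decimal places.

w_1 = (1, 3, 4, 0); ‖w_1‖ = 5.0990, so q_1 = (0.1961, 0.5883, 0.7845, 0.0000).
q_1·w_2 = 0.1961·(-2) + 0.5883·4 + 0.7845·2 + 0.0000·2 = 3.5301.
u_2 = w_2 − 3.5301·q_1 = (-2.6923, 1.9231, -0.7692, 2.0000).
‖u_2‖ = 3.9419, so q_2 = (-0.6830, 0.4879, -0.1951, 0.5074).

q_2 = (-0.6830, 0.4879, -0.1951, 0.5074)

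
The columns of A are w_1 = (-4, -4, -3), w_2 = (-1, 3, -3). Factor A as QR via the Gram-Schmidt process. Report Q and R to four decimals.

Q = [[-0.6247, -0.2072], [-0.6247, 0.7111], [-0.4685, -0.6719]], R = [[6.4031, 0.1562], [0.0000, 4.3561]]

w_1 = (-4, -4, -3); ‖w_1‖ = 6.4031, so e_1 = (-0.6247, -0.6247, -0.4685).
e_1·w_2 = (-0.6247)·(-1) + (-0.6247)·3 + (-0.4685)·(-3) = 0.1562.
u_2 = w_2 − 0.1562·e_1 = (-0.9024, 3.0976, -2.9268).
‖u_2‖ = 4.3561, so e_2 = (-0.2072, 0.7111, -0.6719).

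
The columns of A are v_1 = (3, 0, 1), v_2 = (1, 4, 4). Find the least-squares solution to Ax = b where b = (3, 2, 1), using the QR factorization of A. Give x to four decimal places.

x = (0.8007, 0.2847)

e_1 = v_1/‖v_1‖ = (3, 0, 1)/3.1623 = (0.9487, 0.0000, 0.3162).
r_{12} = e_1·v_2 = 2.2136.
u_2 = v_2 − 2.2136·e_1 = (-1.1000, 4.0000, 3.3000).
‖u_2‖ = 5.3009, so e_2 = (-0.2075, 0.7546, 0.6225).
Qᵀb = (3.1623, 1.5092).
Back-substitute: x_2 = 1.5092/5.3009 = 0.2847.
x_1 = (3.1623 − 2.2136·0.2847)/3.1623 = 0.8007.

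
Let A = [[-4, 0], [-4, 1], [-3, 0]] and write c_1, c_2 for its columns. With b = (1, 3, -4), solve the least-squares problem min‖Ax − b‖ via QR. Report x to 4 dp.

x = (0.3200, 4.2800)

c_1 = (-4, -4, -3); ‖c_1‖ = 6.4031, so e_1 = (-0.6247, -0.6247, -0.4685).
e_1·c_2 = (-0.6247)·0 + (-0.6247)·1 + (-0.4685)·0 = -0.6247.
u_2 = c_2 + 0.6247·e_1 = (-0.3902, 0.6098, -0.2927).
‖u_2‖ = 0.7809, so e_2 = (-0.4998, 0.7809, -0.3748).
Qᵀb = (-0.6247, 3.3421).
Back-substitute: x_2 = 3.3421/0.7809 = 4.2800.
x_1 = (-0.6247 + 0.6247·4.2800)/6.4031 = 0.3200.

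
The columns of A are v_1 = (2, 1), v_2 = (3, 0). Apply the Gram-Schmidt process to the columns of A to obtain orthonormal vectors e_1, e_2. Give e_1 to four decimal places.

v_1 = (2, 1); ‖v_1‖ = 2.2361, so e_1 = (0.8944, 0.4472).

e_1 = (0.8944, 0.4472)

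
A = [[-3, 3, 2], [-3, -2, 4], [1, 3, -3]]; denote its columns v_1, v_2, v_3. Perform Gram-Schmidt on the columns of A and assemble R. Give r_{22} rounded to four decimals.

r_{22} = 4.6904

v_1 = (-3, -3, 1); ‖v_1‖ = 4.3589, so q_1 = (-0.6882, -0.6882, 0.2294).
q_1·v_2 = (-0.6882)·3 + (-0.6882)·(-2) + 0.2294·3 = 0.0000.
u_2 = v_2 − 0.0000·q_1 = (3.0000, -2.0000, 3.0000).
r_{22} = ‖u_2‖ = 4.6904.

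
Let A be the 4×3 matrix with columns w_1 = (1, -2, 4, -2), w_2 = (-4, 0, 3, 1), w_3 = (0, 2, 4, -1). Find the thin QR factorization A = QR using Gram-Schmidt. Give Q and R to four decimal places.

w_1 = (1, -2, 4, -2); ‖w_1‖ = 5.0000, so q_1 = (0.2000, -0.4000, 0.8000, -0.4000).
q_1·w_2 = 0.2000·(-4) + (-0.4000)·0 + 0.8000·3 + (-0.4000)·1 = 1.2000.
u_2 = w_2 − 1.2000·q_1 = (-4.2400, 0.4800, 2.0400, 1.4800).
‖u_2‖ = 4.9558, so q_2 = (-0.8556, 0.0969, 0.4116, 0.2986).
q_1·w_3 = 0.2000·0 + (-0.4000)·2 + 0.8000·4 + (-0.4000)·(-1) = 2.8000; q_2·w_3 = (-0.8556)·0 + 0.0969·2 + 0.4116·4 + 0.2986·(-1) = 1.5416.
u_3 = w_3 − 2.8000·q_1 − 1.5416·q_2 = (0.7590, 2.9707, 1.1254, -0.3404).
‖u_3‖ = 3.2838, so q_3 = (0.2311, 0.9046, 0.3427, -0.1037).

Q = [[0.2000, -0.8556, 0.2311], [-0.4000, 0.0969, 0.9046], [0.8000, 0.4116, 0.3427], [-0.4000, 0.2986, -0.1037]], R = [[5.0000, 1.2000, 2.8000], [0.0000, 4.9558, 1.5416], [0.0000, 0.0000, 3.2838]]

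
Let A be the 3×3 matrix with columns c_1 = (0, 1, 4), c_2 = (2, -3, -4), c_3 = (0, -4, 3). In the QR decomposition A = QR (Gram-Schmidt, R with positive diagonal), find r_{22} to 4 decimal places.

c_1 = (0, 1, 4); ‖c_1‖ = 4.1231, so e_1 = (0.0000, 0.2425, 0.9701).
e_1·c_2 = 0.0000·2 + 0.2425·(-3) + 0.9701·(-4) = -4.6082.
u_2 = c_2 + 4.6082·e_1 = (2.0000, -1.8824, 0.4706).
r_{22} = ‖u_2‖ = 2.7865.

r_{22} = 2.7865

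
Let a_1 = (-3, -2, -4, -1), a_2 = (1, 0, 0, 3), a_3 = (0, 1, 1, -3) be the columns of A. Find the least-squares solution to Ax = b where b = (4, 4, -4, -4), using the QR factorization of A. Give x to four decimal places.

x = (4.4000, 14.8000, 14.4000)

q_1 = a_1/‖a_1‖ = (-3, -2, -4, -1)/5.4772 = (-0.5477, -0.3651, -0.7303, -0.1826).
r_{12} = q_1·a_2 = -1.0954.
u_2 = a_2 + 1.0954·q_1 = (0.4000, -0.4000, -0.8000, 2.8000).
‖u_2‖ = 2.9665, so q_2 = (0.1348, -0.1348, -0.2697, 0.9439).
r_{13} = q_1·a_3 = -0.5477; r_{23} = q_2·a_3 = -3.2362.
u_3 = a_3 + 0.5477·q_1 + 3.2362·q_2 = (0.1364, 0.3636, -0.2727, -0.0455).
‖u_3‖ = 0.4767, so q_3 = (0.2860, 0.7628, -0.5721, -0.0953).
Qᵀb = (0.0000, -2.6968, 6.8649).
Back-substitute: x_3 = 6.8649/0.4767 = 14.4000.
x_2 = (-2.6968 + 3.2362·14.4000)/2.9665 = 14.8000.
x_1 = (0.0000 + 1.0954·14.8000 + 0.5477·14.4000)/5.4772 = 4.4000.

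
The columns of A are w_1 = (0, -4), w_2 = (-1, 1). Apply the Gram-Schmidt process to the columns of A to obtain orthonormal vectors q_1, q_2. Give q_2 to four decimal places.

q_2 = (-1.0000, 0.0000)

q_1 = w_1/‖w_1‖ = (0, -4)/4.0000 = (0.0000, -1.0000).
r_{12} = q_1·w_2 = -1.0000.
u_2 = w_2 + 1.0000·q_1 = (-1.0000, 0.0000).
‖u_2‖ = 1.0000, so q_2 = (-1.0000, 0.0000).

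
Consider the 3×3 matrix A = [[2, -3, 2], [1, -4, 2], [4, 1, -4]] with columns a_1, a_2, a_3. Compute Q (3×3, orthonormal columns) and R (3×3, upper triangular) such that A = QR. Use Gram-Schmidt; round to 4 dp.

Q = [[0.4364, -0.4928, 0.7528], [0.2182, -0.7537, -0.6199], [0.8729, 0.4348, -0.2214]], R = [[4.5826, -1.3093, -2.1822], [0.0000, 4.9281, -4.2323], [0.0000, 0.0000, 1.1513]]

a_1 = (2, 1, 4); ‖a_1‖ = 4.5826, so e_1 = (0.4364, 0.2182, 0.8729).
e_1·a_2 = 0.4364·(-3) + 0.2182·(-4) + 0.8729·1 = -1.3093.
u_2 = a_2 + 1.3093·e_1 = (-2.4286, -3.7143, 2.1429).
‖u_2‖ = 4.9281, so e_2 = (-0.4928, -0.7537, 0.4348).
e_1·a_3 = 0.4364·2 + 0.2182·2 + 0.8729·(-4) = -2.1822; e_2·a_3 = (-0.4928)·2 + (-0.7537)·2 + 0.4348·(-4) = -4.2323.
u_3 = a_3 + 2.1822·e_1 + 4.2323·e_2 = (0.8667, -0.7137, -0.2549).
‖u_3‖ = 1.1513, so e_3 = (0.7528, -0.6199, -0.2214).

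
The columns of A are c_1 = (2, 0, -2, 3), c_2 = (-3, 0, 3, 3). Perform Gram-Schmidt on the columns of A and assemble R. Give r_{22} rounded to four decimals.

c_1 = (2, 0, -2, 3); ‖c_1‖ = 4.1231, so e_1 = (0.4851, 0.0000, -0.4851, 0.7276).
e_1·c_2 = 0.4851·(-3) + 0.0000·0 + (-0.4851)·3 + 0.7276·3 = -0.7276.
u_2 = c_2 + 0.7276·e_1 = (-2.6471, 0.0000, 2.6471, 3.5294).
r_{22} = ‖u_2‖ = 5.1450.

r_{22} = 5.1450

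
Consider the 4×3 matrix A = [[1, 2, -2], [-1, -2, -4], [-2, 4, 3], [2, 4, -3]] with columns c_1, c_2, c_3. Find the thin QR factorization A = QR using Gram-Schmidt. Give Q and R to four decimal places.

Q = [[0.3162, 0.2582, -0.2598], [-0.3162, -0.2582, -0.9094], [-0.6325, 0.7746, 0.0000], [0.6325, 0.5164, -0.3248]], R = [[3.1623, 1.2649, -3.1623], [0.0000, 6.1968, 1.2910], [0.0000, 0.0000, 5.1316]]

c_1 = (1, -1, -2, 2); ‖c_1‖ = 3.1623, so e_1 = (0.3162, -0.3162, -0.6325, 0.6325).
e_1·c_2 = 0.3162·2 + (-0.3162)·(-2) + (-0.6325)·4 + 0.6325·4 = 1.2649.
u_2 = c_2 − 1.2649·e_1 = (1.6000, -1.6000, 4.8000, 3.2000).
‖u_2‖ = 6.1968, so e_2 = (0.2582, -0.2582, 0.7746, 0.5164).
e_1·c_3 = 0.3162·(-2) + (-0.3162)·(-4) + (-0.6325)·3 + 0.6325·(-3) = -3.1623; e_2·c_3 = 0.2582·(-2) + (-0.2582)·(-4) + 0.7746·3 + 0.5164·(-3) = 1.2910.
u_3 = c_3 + 3.1623·e_1 − 1.2910·e_2 = (-1.3333, -4.6667, 0.0000, -1.6667).
‖u_3‖ = 5.1316, so e_3 = (-0.2598, -0.9094, 0.0000, -0.3248).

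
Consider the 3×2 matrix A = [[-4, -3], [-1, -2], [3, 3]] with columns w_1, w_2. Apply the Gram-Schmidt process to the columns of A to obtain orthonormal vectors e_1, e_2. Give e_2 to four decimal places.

w_1 = (-4, -1, 3); ‖w_1‖ = 5.0990, so e_1 = (-0.7845, -0.1961, 0.5883).
e_1·w_2 = (-0.7845)·(-3) + (-0.1961)·(-2) + 0.5883·3 = 4.5107.
u_2 = w_2 − 4.5107·e_1 = (0.5385, -1.1154, 0.3462).
‖u_2‖ = 1.2860, so e_2 = (0.4187, -0.8673, 0.2692).

e_2 = (0.4187, -0.8673, 0.2692)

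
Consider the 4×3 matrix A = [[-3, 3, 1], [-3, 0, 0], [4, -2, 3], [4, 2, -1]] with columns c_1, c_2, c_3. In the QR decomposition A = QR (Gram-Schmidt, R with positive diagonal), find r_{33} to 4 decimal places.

q_1 = c_1/‖c_1‖ = (-3, -3, 4, 4)/7.0711 = (-0.4243, -0.4243, 0.5657, 0.5657).
r_{12} = q_1·c_2 = -1.2728.
u_2 = c_2 + 1.2728·q_1 = (2.4600, -0.5400, -1.2800, 2.7200).
‖u_2‖ = 3.9217, so q_2 = (0.6273, -0.1377, -0.3264, 0.6936).
r_{13} = q_1·c_3 = 0.7071; r_{23} = q_2·c_3 = -1.0455.
u_3 = c_3 − 0.7071·q_1 + 1.0455·q_2 = (1.9558, 0.1560, 2.2588, -0.6749).
r_{33} = ‖u_3‖ = 3.0671.

r_{33} = 3.0671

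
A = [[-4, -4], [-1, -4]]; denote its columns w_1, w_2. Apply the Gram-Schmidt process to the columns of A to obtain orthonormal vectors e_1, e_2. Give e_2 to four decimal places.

w_1 = (-4, -1); ‖w_1‖ = 4.1231, so e_1 = (-0.9701, -0.2425).
e_1·w_2 = (-0.9701)·(-4) + (-0.2425)·(-4) = 4.8507.
u_2 = w_2 − 4.8507·e_1 = (0.7059, -2.8235).
‖u_2‖ = 2.9104, so e_2 = (0.2425, -0.9701).

e_2 = (0.2425, -0.9701)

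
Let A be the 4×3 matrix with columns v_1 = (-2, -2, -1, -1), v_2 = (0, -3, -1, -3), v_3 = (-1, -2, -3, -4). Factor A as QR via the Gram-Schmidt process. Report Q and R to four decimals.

Q = [[-0.6325, 0.6667, -0.0726], [-0.6325, -0.3333, 0.6084], [-0.3162, 0.0000, -0.6947], [-0.3162, -0.6667, -0.3768]], R = [[3.1623, 3.1623, 4.1110], [0.0000, 3.0000, 2.6667], [0.0000, 0.0000, 2.4472]]

e_1 = v_1/‖v_1‖ = (-2, -2, -1, -1)/3.1623 = (-0.6325, -0.6325, -0.3162, -0.3162).
r_{12} = e_1·v_2 = 3.1623.
u_2 = v_2 − 3.1623·e_1 = (2.0000, -1.0000, 0.0000, -2.0000).
‖u_2‖ = 3.0000, so e_2 = (0.6667, -0.3333, 0.0000, -0.6667).
r_{13} = e_1·v_3 = 4.1110; r_{23} = e_2·v_3 = 2.6667.
u_3 = v_3 − 4.1110·e_1 − 2.6667·e_2 = (-0.1778, 1.4889, -1.7000, -0.9222).
‖u_3‖ = 2.4472, so e_3 = (-0.0726, 0.6084, -0.6947, -0.3768).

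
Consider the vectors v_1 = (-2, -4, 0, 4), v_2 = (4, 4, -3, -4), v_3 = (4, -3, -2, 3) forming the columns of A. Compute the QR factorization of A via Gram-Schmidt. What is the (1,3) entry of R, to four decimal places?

v_1 = (-2, -4, 0, 4); ‖v_1‖ = 6.0000, so q_1 = (-0.3333, -0.6667, 0.0000, 0.6667).
r_{13} = q_1·v_3 = 2.6667.

r_{13} = 2.6667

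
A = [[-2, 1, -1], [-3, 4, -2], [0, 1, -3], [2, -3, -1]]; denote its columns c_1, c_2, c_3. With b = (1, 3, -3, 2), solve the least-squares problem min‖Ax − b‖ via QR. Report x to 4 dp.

c_1 = (-2, -3, 0, 2); ‖c_1‖ = 4.1231, so q_1 = (-0.4851, -0.7276, 0.0000, 0.4851).
q_1·c_2 = (-0.4851)·1 + (-0.7276)·4 + 0.0000·1 + 0.4851·(-3) = -4.8507.
u_2 = c_2 + 4.8507·q_1 = (-1.3529, 0.4706, 1.0000, -0.6471).
‖u_2‖ = 1.8630, so q_2 = (-0.7262, 0.2526, 0.5368, -0.3473).
q_1·c_3 = (-0.4851)·(-1) + (-0.7276)·(-2) + 0.0000·(-3) + 0.4851·(-1) = 1.4552; q_2·c_3 = (-0.7262)·(-1) + 0.2526·(-2) + 0.5368·(-3) + (-0.3473)·(-1) = -1.0420.
u_3 = c_3 − 1.4552·q_1 + 1.0420·q_2 = (-1.0508, -0.6780, -2.4407, -2.0678).
‖u_3‖ = 3.4346, so q_3 = (-0.3060, -0.1974, -0.7106, -0.6020).
Qᵀb = (-1.6977, -2.2734, 0.0296).
Back-substitute: x_3 = 0.0296/3.4346 = 0.0086.
x_2 = (-2.2734 + 1.0420·0.0086)/1.8630 = -1.2155.
x_1 = (-1.6977 + 4.8507·(-1.2155) − 1.4552·0.0086)/4.1231 = -1.8448.

x = (-1.8448, -1.2155, 0.0086)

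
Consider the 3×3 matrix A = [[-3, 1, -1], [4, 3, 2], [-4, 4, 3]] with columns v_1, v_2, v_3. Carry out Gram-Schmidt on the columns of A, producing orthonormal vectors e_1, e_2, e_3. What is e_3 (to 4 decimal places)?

e_1 = v_1/‖v_1‖ = (-3, 4, -4)/6.4031 = (-0.4685, 0.6247, -0.6247).
r_{12} = e_1·v_2 = -1.0932.
u_2 = v_2 + 1.0932·e_1 = (0.4878, 3.6829, 3.3171).
‖u_2‖ = 4.9804, so e_2 = (0.0979, 0.7395, 0.6660).
r_{13} = e_1·v_3 = -0.1562; r_{23} = e_2·v_3 = 3.3791.
u_3 = v_3 + 0.1562·e_1 − 3.3791·e_2 = (-1.4041, -0.4012, 0.6519).
‖u_3‖ = 1.5992, so e_3 = (-0.8780, -0.2509, 0.4076).

e_3 = (-0.8780, -0.2509, 0.4076)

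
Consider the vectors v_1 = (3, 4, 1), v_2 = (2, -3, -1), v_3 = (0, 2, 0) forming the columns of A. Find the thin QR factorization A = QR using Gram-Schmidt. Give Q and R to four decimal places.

v_1 = (3, 4, 1); ‖v_1‖ = 5.0990, so q_1 = (0.5883, 0.7845, 0.1961).
q_1·v_2 = 0.5883·2 + 0.7845·(-3) + 0.1961·(-1) = -1.3728.
u_2 = v_2 + 1.3728·q_1 = (2.8077, -1.9231, -0.7308).
‖u_2‖ = 3.4807, so q_2 = (0.8066, -0.5525, -0.2099).
q_1·v_3 = 0.5883·0 + 0.7845·2 + 0.1961·0 = 1.5689; q_2·v_3 = 0.8066·0 + (-0.5525)·2 + (-0.2099)·0 = -1.1050.
u_3 = v_3 − 1.5689·q_1 + 1.1050·q_2 = (-0.0317, 0.1587, -0.5397).
‖u_3‖ = 0.5634, so q_3 = (-0.0563, 0.2817, -0.9578).

Q = [[0.5883, 0.8066, -0.0563], [0.7845, -0.5525, 0.2817], [0.1961, -0.2099, -0.9578]], R = [[5.0990, -1.3728, 1.5689], [0.0000, 3.4807, -1.1050], [0.0000, 0.0000, 0.5634]]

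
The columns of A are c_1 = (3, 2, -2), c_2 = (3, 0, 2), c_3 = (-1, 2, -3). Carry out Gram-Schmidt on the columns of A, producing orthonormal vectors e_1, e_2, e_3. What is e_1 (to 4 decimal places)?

e_1 = (0.7276, 0.4851, -0.4851)

c_1 = (3, 2, -2); ‖c_1‖ = 4.1231, so e_1 = (0.7276, 0.4851, -0.4851).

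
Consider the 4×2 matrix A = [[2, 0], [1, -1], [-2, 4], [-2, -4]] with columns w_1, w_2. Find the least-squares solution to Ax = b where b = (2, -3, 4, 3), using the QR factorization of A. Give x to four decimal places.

e_1 = w_1/‖w_1‖ = (2, 1, -2, -2)/3.6056 = (0.5547, 0.2774, -0.5547, -0.5547).
r_{12} = e_1·w_2 = -0.2774.
u_2 = w_2 + 0.2774·e_1 = (0.1538, -0.9231, 3.8462, -4.1538).
‖u_2‖ = 5.7379, so e_2 = (0.0268, -0.1609, 0.6703, -0.7239).
Qᵀb = (-3.6056, 1.0457).
Back-substitute: x_2 = 1.0457/5.7379 = 0.1822.
x_1 = (-3.6056 + 0.2774·0.1822)/3.6056 = -0.9860.

x = (-0.9860, 0.1822)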